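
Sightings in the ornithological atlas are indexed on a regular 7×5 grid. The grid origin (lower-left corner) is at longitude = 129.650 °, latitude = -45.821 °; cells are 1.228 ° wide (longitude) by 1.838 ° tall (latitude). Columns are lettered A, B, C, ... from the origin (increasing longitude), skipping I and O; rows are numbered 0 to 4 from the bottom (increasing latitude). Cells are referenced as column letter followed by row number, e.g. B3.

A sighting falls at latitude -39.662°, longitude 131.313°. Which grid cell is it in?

Column index: ⌊(131.313 − 129.650) / 1.228⌋ = ⌊1.354⌋ = 1 → column B
Row offset from origin: ⌊(-39.662 − -45.821) / 1.838⌋ = ⌊3.351⌋ = 3 → row 3

B3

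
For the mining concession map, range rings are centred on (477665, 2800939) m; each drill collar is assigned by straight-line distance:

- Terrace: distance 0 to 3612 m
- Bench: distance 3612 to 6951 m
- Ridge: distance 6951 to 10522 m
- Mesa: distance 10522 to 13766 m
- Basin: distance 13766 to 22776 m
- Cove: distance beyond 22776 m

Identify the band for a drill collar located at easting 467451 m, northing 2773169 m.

Distance = √((467451−477665)² + (2773169−2800939)²) = √(104325796.000 + 771172900.000) = 29588.827 m.
22776 ≤ 29588.827 < ∞ → Cove.

Cove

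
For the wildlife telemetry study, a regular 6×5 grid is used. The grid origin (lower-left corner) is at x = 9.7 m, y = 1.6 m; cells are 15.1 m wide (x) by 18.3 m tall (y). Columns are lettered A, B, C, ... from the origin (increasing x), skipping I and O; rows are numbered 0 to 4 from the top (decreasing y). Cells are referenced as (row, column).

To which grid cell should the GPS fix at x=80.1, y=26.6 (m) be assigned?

Column index: ⌊(80.1 − 9.7) / 15.1⌋ = ⌊4.662⌋ = 4 → column E
Row offset from origin: ⌊(26.6 − 1.6) / 18.3⌋ = ⌊1.366⌋ = 1 → row 3 (counted from top)

(3, E)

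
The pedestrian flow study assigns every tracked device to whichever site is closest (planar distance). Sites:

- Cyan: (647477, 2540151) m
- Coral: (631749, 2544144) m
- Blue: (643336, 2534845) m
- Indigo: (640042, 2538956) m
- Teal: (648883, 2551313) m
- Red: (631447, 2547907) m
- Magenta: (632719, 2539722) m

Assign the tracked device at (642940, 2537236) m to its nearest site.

Squared distances to each site:
Cyan: 29081594.000; Coral: 172958945.000; Blue: 5873697.000; Indigo: 11356804.000; Teal: 233481178.000; Red: 245959290.000; Magenta: 110649037.000.
Minimum at Blue.

Blue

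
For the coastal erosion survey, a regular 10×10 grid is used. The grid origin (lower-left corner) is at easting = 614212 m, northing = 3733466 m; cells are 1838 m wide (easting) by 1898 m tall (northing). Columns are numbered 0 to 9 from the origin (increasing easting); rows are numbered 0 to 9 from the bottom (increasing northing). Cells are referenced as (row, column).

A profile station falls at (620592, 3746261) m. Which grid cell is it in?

Column index: ⌊(620592 − 614212) / 1838⌋ = ⌊3.471⌋ = 3
Row offset from origin: ⌊(3746261 − 3733466) / 1898⌋ = ⌊6.741⌋ = 6 → row 6

(6, 3)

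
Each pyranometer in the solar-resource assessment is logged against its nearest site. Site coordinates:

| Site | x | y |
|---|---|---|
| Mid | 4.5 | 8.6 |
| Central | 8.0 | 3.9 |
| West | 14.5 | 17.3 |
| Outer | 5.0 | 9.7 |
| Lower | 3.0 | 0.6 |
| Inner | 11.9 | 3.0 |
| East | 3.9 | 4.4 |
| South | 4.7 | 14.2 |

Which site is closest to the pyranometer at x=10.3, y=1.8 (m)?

Inner

Squared distances to each site:
Mid: 79.880; Central: 9.700; West: 257.890; Outer: 90.500; Lower: 54.730; Inner: 4.000; East: 47.720; South: 185.120.
Minimum at Inner.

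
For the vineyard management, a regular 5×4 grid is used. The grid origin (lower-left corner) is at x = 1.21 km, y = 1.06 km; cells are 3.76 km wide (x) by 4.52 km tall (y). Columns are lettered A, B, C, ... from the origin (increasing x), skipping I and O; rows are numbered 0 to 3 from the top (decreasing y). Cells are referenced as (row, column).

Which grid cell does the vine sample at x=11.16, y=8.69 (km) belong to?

Column index: ⌊(11.16 − 1.21) / 3.76⌋ = ⌊2.646⌋ = 2 → column C
Row offset from origin: ⌊(8.69 − 1.06) / 4.52⌋ = ⌊1.688⌋ = 1 → row 2 (counted from top)

(2, C)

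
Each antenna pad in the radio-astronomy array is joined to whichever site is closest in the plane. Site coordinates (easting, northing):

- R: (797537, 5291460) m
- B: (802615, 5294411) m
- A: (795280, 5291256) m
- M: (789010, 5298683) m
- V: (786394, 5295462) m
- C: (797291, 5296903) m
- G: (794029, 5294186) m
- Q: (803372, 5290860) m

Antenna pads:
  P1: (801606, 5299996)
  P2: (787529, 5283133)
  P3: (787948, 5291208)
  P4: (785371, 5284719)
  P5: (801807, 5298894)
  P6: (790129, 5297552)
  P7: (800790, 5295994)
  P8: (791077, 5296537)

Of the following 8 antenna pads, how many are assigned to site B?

P1 → C
P2 → A
P3 → V
P4 → V
P5 → B
P6 → M
P7 → B
P8 → M
2 of the 8 go to B.

2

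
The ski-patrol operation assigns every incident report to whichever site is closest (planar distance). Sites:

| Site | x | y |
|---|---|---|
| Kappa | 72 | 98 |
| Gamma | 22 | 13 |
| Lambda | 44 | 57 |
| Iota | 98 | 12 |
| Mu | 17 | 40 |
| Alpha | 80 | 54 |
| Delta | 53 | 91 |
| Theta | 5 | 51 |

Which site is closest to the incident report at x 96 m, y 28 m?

Squared distances to each site:
Kappa: 5476.000; Gamma: 5701.000; Lambda: 3545.000; Iota: 260.000; Mu: 6385.000; Alpha: 932.000; Delta: 5818.000; Theta: 8810.000.
Minimum at Iota.

Iota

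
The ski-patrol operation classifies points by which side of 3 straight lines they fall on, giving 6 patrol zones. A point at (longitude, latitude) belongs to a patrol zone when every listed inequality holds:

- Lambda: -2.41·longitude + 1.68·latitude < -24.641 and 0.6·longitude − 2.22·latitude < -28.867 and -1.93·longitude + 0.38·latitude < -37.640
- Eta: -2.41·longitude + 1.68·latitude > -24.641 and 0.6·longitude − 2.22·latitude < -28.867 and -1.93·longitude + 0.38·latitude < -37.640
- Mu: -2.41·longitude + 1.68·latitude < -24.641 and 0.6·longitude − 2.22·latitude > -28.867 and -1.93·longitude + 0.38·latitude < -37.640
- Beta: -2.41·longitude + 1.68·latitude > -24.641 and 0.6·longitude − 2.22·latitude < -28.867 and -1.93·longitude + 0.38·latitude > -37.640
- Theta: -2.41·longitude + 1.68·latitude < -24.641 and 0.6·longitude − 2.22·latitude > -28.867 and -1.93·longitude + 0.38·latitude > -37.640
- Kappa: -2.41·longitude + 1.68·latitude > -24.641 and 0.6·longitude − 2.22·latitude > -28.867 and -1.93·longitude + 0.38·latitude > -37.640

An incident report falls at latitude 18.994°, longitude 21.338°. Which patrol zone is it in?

-2.41·21.338 + 1.68·18.994 = -19.515, which is > -24.641
0.6·21.338 − 2.22·18.994 = -29.364, which is < -28.867
-1.93·21.338 + 0.38·18.994 = -33.965, which is > -37.640
This sign pattern matches Beta.

Beta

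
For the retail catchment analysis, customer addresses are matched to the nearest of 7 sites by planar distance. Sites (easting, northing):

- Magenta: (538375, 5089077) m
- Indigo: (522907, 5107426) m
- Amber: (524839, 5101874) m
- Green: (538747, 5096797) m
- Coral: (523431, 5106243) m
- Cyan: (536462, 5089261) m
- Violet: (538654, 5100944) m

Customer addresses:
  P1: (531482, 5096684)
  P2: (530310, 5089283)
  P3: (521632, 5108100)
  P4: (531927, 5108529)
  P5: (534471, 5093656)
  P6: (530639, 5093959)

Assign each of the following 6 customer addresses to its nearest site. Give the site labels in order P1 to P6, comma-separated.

P1 → Green (d²=52792994.00)
P2 → Cyan (d²=37847588.00)
P3 → Indigo (d²=2079901.00)
P4 → Coral (d²=77407812.00)
P5 → Cyan (d²=23280106.00)
P6 → Cyan (d²=55978533.00)

Green, Cyan, Indigo, Coral, Cyan, Cyan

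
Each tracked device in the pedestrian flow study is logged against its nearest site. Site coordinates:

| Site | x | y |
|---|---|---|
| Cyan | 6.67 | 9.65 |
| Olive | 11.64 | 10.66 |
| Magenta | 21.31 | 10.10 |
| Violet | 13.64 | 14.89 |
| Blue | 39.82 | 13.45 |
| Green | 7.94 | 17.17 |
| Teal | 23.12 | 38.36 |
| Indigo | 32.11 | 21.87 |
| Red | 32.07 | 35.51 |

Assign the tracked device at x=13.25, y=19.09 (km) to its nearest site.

Squared distances to each site:
Cyan: 132.410; Olive: 73.657; Magenta: 145.784; Violet: 17.792; Blue: 737.775; Green: 31.882; Teal: 468.750; Indigo: 363.428; Red: 623.809.
Minimum at Violet.

Violet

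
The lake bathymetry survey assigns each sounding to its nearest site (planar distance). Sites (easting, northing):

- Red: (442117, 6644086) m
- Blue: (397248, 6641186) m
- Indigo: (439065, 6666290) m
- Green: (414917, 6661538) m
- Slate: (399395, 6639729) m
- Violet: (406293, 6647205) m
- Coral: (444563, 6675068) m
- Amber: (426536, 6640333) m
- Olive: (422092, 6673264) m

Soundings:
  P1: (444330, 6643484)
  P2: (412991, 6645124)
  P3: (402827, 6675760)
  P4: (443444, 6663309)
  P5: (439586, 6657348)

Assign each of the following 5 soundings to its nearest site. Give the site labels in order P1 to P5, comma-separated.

Red, Violet, Green, Indigo, Indigo

P1 → Red (d²=5259773.00)
P2 → Violet (d²=49193765.00)
P3 → Green (d²=348433384.00)
P4 → Indigo (d²=28062002.00)
P5 → Indigo (d²=80230805.00)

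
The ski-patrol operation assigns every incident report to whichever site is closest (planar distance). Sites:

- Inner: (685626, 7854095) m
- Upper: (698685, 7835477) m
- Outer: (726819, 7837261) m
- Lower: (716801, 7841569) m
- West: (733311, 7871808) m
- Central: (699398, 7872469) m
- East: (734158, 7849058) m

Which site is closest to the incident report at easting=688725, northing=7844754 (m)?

Inner

Squared distances to each site:
Inner: 96858082.000; Upper: 185264329.000; Outer: 1507297885.000; Lower: 798406001.000; West: 2719830312.000; Central: 882034154.000; East: 2082681905.000.
Minimum at Inner.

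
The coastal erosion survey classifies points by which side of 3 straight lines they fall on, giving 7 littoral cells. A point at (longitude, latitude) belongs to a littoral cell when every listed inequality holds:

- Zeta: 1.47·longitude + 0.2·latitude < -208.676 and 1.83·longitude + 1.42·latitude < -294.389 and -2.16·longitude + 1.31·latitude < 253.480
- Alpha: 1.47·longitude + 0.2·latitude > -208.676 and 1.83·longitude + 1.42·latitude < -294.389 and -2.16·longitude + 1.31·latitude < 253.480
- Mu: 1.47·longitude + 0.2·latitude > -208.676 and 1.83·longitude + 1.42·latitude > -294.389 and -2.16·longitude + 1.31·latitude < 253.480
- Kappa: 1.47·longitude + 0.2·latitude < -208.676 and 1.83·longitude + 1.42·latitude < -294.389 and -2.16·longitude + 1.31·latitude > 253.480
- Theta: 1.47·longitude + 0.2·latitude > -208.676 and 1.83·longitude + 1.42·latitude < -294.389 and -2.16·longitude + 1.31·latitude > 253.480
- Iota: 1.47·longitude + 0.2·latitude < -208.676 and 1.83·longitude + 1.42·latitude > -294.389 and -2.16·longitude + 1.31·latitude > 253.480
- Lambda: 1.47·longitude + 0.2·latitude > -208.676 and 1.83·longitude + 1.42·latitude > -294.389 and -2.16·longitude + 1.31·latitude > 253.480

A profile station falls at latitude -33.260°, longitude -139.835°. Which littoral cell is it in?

Kappa

1.47·-139.835 + 0.2·-33.260 = -212.209, which is < -208.676
1.83·-139.835 + 1.42·-33.260 = -303.127, which is < -294.389
-2.16·-139.835 + 1.31·-33.260 = 258.473, which is > 253.480
This sign pattern matches Kappa.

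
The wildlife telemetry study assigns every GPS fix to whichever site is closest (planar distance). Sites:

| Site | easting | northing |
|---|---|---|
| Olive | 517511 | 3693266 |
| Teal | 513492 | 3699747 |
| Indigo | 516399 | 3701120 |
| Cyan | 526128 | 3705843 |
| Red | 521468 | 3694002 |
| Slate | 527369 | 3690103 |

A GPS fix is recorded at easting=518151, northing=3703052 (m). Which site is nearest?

Squared distances to each site:
Olive: 96175396.000; Teal: 32629306.000; Indigo: 6802128.000; Cyan: 71422210.000; Red: 92904989.000; Slate: 252648125.000.
Minimum at Indigo.

Indigo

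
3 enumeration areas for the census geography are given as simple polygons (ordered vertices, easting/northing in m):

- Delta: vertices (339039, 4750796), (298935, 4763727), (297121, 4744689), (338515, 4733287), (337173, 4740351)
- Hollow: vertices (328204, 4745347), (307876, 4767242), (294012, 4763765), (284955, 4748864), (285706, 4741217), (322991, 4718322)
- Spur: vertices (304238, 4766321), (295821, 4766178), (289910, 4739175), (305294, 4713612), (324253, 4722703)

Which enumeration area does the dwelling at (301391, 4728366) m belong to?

Spur

Cast a ray rightward from (301391, 4728366). For each polygon, the edges (by vertex number in listed order) whose endpoints lie on opposite sides of northing = 4728366, where each meets that height, and whether that is right or left of the point:
Delta: no edge straddles that height → 0 crossings.
Hollow: 5–6 at easting≈306634.1 (right), 6–1 at easting≈324928.4 (right) → 2 crossings.
Spur: 3–4 at easting≈296414.9 (left), 5–1 at easting≈321654.4 (right) → 1 crossing.
Only Spur has an odd count, so the point is inside Spur.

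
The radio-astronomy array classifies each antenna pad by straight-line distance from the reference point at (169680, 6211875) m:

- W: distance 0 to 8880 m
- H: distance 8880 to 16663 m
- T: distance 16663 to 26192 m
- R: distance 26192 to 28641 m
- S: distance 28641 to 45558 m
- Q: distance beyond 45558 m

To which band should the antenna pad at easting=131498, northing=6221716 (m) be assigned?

S

Distance = √((131498−169680)² + (6221716−6211875)²) = √(1457865124.000 + 96845281.000) = 39429.816 m.
28641 ≤ 39429.816 < 45558 → S.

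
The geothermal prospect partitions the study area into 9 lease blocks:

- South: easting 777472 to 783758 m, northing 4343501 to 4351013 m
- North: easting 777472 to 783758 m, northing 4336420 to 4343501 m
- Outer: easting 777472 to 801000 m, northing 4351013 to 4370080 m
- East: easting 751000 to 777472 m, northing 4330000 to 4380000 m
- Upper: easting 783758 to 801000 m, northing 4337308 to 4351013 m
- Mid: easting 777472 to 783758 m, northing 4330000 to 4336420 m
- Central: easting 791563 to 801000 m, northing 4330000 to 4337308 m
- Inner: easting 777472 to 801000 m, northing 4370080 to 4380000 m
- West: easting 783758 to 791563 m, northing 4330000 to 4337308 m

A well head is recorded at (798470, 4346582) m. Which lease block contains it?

The point has easting = 798470 and northing = 4346582.
Only Upper satisfies 783758 ≤ easting ≤ 801000 and 4337308 ≤ northing ≤ 4351013.

Upper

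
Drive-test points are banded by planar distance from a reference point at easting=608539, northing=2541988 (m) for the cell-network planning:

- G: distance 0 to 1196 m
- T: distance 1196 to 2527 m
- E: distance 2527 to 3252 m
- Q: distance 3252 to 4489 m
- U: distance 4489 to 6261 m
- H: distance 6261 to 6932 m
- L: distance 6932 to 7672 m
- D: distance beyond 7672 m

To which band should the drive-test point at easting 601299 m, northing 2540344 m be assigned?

L

Distance = √((601299−608539)² + (2540344−2541988)²) = √(52417600.000 + 2702736.000) = 7424.307 m.
6932 ≤ 7424.307 < 7672 → L.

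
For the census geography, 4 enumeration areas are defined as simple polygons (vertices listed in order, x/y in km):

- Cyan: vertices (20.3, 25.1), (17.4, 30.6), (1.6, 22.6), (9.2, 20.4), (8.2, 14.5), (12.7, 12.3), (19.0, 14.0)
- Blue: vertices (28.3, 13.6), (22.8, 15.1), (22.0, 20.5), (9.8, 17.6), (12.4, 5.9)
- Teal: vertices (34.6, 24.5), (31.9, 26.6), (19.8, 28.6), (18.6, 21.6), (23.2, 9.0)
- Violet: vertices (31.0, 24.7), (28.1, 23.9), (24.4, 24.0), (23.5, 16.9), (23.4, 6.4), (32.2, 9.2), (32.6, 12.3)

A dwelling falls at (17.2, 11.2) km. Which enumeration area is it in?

Blue

Cast a ray rightward from (17.2, 11.2). For each polygon, the edges (by vertex number in listed order) whose endpoints lie on opposite sides of y = 11.2, where each meets that height, and whether that is right or left of the point:
Cyan: no edge straddles that height → 0 crossings.
Blue: 4–5 at x≈11.22 (left), 5–1 at x≈23.34 (right) → 1 crossing.
Teal: 4–5 at x≈22.40 (right), 5–1 at x≈24.82 (right) → 2 crossings.
Violet: 4–5 at x≈23.45 (right), 6–7 at x≈32.46 (right) → 2 crossings.
Only Blue has an odd count, so the point is inside Blue.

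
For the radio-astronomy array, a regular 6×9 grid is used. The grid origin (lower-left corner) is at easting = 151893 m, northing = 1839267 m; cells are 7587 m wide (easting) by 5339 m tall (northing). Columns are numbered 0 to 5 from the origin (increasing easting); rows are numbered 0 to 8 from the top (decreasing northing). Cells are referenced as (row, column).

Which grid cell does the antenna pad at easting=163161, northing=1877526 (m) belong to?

Column index: ⌊(163161 − 151893) / 7587⌋ = ⌊1.485⌋ = 1
Row offset from origin: ⌊(1877526 − 1839267) / 5339⌋ = ⌊7.166⌋ = 7 → row 1 (counted from top)

(1, 1)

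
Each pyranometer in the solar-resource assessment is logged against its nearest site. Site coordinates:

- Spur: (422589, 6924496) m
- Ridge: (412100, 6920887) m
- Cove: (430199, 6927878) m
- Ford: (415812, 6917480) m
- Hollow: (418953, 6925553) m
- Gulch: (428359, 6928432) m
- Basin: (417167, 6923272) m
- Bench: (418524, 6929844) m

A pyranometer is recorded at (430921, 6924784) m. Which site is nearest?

Squared distances to each site:
Spur: 69505168.000; Ridge: 369416650.000; Cove: 10094120.000; Ford: 281630297.000; Hollow: 143824385.000; Gulch: 19871748.000; Basin: 191458660.000; Bench: 179289209.000.
Minimum at Cove.

Cove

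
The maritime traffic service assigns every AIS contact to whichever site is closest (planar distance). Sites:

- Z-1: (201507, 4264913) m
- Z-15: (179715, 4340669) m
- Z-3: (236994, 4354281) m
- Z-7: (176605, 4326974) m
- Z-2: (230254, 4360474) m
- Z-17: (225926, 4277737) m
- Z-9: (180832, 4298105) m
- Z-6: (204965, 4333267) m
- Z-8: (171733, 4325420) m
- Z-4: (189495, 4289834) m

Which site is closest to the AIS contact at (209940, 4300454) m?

Z-4

Squared distances to each site:
Z-1: 1334278170.000; Z-15: 2530796850.000; Z-3: 3629264845.000; Z-7: 1814532625.000; Z-2: 4015058996.000; Z-17: 771614285.000; Z-9: 852793465.000; Z-6: 1101443594.000; Z-8: 2083076005.000; Z-4: 530782425.000.
Minimum at Z-4.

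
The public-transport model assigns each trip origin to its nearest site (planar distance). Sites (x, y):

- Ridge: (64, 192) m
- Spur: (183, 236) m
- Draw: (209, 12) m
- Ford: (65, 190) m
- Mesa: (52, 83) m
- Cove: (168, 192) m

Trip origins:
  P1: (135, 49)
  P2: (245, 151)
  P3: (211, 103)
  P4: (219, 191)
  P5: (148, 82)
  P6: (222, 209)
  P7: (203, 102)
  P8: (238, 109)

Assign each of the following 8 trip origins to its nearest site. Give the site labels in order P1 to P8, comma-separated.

Draw, Cove, Draw, Cove, Draw, Spur, Draw, Draw

P1 → Draw (d²=6845.00)
P2 → Cove (d²=7610.00)
P3 → Draw (d²=8285.00)
P4 → Cove (d²=2602.00)
P5 → Draw (d²=8621.00)
P6 → Spur (d²=2250.00)
P7 → Draw (d²=8136.00)
P8 → Draw (d²=10250.00)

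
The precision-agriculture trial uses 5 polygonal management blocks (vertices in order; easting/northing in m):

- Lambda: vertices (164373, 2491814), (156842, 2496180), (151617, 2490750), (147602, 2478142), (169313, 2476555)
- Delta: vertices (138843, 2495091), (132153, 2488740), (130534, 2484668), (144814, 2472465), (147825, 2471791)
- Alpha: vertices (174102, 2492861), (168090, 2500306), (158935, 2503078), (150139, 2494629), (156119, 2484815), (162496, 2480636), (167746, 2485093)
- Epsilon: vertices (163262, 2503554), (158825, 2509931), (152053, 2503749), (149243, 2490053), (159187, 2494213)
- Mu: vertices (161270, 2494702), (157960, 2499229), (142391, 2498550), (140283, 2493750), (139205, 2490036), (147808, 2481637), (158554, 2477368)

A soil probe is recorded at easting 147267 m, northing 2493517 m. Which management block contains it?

Cast a ray rightward from (147267, 2493517). For each polygon, the edges (by vertex number in listed order) whose endpoints lie on opposite sides of northing = 2493517, where each meets that height, and whether that is right or left of the point:
Lambda: 1–2 at easting≈161435.5 (right), 2–3 at easting≈154279.5 (right) → 2 crossings.
Delta: 1–2 at easting≈137185.0 (left), 5–1 at easting≈139449.8 (left) → 0 crossings.
Alpha: 1–2 at easting≈173572.3 (right), 4–5 at easting≈150816.6 (right) → 2 crossings.
Epsilon: 3–4 at easting≈149953.7 (right), 4–5 at easting≈157523.3 (right) → 2 crossings.
Mu: 4–5 at easting≈140215.4 (left), 7–1 at easting≈161084.3 (right) → 1 crossing.
Only Mu has an odd count, so the point is inside Mu.

Mu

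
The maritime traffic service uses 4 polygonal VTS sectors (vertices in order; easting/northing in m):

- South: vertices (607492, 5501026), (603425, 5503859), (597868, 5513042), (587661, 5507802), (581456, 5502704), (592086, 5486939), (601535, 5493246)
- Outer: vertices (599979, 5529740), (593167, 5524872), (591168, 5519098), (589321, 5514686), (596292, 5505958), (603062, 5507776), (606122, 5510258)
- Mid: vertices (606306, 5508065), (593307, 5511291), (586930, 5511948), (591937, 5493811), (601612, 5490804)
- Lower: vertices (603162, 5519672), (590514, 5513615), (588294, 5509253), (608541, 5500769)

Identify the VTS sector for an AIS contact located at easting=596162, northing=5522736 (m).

Outer

Cast a ray rightward from (596162, 5522736). For each polygon, the edges (by vertex number in listed order) whose endpoints lie on opposite sides of northing = 5522736, where each meets that height, and whether that is right or left of the point:
South: no edge straddles that height → 0 crossings.
Outer: 2–3 at easting≈592427.5 (left), 7–1 at easting≈602187.5 (right) → 1 crossing.
Mid: no edge straddles that height → 0 crossings.
Lower: no edge straddles that height → 0 crossings.
Only Outer has an odd count, so the point is inside Outer.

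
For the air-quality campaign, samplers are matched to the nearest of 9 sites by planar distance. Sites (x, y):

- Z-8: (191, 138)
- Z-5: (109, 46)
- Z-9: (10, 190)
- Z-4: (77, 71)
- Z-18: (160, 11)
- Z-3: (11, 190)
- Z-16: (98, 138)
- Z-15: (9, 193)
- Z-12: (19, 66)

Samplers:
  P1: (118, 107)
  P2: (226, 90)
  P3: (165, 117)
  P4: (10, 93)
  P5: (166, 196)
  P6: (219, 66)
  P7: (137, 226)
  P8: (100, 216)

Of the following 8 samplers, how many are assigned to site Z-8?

P1 → Z-16
P2 → Z-8
P3 → Z-8
P4 → Z-12
P5 → Z-8
P6 → Z-8
P7 → Z-16
P8 → Z-16
4 of the 8 go to Z-8.

4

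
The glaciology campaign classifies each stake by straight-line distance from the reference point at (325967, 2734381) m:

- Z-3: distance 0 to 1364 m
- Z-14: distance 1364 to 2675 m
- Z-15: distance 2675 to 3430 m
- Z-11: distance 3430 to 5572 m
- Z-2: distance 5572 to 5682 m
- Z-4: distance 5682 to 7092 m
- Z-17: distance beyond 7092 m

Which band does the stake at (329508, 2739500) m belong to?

Distance = √((329508−325967)² + (2739500−2734381)²) = √(12538681.000 + 26204161.000) = 6224.375 m.
5682 ≤ 6224.375 < 7092 → Z-4.

Z-4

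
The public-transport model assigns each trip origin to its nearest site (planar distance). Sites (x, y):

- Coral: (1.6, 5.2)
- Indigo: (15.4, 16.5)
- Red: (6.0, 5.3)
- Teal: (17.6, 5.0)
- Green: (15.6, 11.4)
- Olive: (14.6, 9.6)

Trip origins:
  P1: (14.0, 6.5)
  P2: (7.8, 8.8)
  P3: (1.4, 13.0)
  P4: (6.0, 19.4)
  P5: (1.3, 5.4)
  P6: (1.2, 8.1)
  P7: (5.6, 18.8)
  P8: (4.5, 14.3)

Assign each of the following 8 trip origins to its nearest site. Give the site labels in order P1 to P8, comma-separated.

Olive, Red, Coral, Indigo, Coral, Coral, Indigo, Red

P1 → Olive (d²=9.97)
P2 → Red (d²=15.49)
P3 → Coral (d²=60.88)
P4 → Indigo (d²=96.77)
P5 → Coral (d²=0.13)
P6 → Coral (d²=8.57)
P7 → Indigo (d²=101.33)
P8 → Red (d²=83.25)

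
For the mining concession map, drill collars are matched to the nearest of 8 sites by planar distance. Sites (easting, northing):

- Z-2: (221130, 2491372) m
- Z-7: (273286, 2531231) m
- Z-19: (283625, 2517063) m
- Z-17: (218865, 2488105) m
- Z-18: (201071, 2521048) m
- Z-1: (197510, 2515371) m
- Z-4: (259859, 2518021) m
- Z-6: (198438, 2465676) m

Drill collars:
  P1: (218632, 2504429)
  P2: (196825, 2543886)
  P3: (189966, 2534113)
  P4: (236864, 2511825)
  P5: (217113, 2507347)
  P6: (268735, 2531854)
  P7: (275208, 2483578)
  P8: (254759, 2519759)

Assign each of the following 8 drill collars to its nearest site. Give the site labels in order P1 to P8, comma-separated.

Z-2, Z-18, Z-18, Z-4, Z-2, Z-7, Z-19, Z-4

P1 → Z-2 (d²=176725253.00)
P2 → Z-18 (d²=539602760.00)
P3 → Z-18 (d²=294015250.00)
P4 → Z-4 (d²=567160441.00)
P5 → Z-2 (d²=271336914.00)
P6 → Z-7 (d²=21099730.00)
P7 → Z-19 (d²=1192091114.00)
P8 → Z-4 (d²=29030644.00)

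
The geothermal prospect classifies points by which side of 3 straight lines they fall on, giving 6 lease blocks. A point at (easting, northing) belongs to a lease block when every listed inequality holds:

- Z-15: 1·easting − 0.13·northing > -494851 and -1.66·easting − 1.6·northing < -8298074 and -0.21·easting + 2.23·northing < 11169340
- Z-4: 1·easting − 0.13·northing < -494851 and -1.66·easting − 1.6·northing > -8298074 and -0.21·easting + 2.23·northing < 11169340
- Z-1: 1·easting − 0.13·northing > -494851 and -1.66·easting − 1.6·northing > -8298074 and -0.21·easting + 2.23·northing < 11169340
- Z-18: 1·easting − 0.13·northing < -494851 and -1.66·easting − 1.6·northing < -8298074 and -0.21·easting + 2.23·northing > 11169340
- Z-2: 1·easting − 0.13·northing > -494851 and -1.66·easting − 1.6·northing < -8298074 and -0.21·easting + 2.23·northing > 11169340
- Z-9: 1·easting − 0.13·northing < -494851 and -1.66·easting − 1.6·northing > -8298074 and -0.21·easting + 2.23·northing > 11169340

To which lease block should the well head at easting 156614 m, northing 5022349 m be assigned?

Z-4

1·156614 − 0.13·5022349 = -496291.370, which is < -494851
-1.66·156614 − 1.6·5022349 = -8295737.640, which is > -8298074
-0.21·156614 + 2.23·5022349 = 11166949.330, which is < 11169340
This sign pattern matches Z-4.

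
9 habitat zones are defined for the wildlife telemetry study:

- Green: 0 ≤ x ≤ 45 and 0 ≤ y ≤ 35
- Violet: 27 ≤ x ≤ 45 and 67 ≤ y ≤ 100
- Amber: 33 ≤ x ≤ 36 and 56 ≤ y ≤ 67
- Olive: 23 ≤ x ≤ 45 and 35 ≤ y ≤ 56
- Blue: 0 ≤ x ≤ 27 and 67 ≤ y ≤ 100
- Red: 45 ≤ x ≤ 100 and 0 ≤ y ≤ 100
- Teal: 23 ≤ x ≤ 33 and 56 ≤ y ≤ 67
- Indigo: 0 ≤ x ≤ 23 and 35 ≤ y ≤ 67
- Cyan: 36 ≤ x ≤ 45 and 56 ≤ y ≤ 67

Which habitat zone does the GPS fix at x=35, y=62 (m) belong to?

Amber

The point has x = 35 and y = 62.
Only Amber satisfies 33 ≤ x ≤ 36 and 56 ≤ y ≤ 67.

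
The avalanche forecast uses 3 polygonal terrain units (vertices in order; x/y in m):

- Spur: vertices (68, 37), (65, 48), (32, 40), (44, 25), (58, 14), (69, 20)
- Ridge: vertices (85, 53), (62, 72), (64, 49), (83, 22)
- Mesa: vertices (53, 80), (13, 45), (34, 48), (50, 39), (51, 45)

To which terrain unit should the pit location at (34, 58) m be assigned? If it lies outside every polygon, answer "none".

Mesa

Cast a ray rightward from (34, 58). For each polygon, the edges (by vertex number in listed order) whose endpoints lie on opposite sides of y = 58, where each meets that height, and whether that is right or left of the point:
Spur: no edge straddles that height → 0 crossings.
Ridge: 1–2 at x≈78.9 (right), 2–3 at x≈63.2 (right) → 2 crossings.
Mesa: 1–2 at x≈27.9 (left), 5–1 at x≈51.7 (right) → 1 crossing.
Only Mesa has an odd count, so the point is inside Mesa.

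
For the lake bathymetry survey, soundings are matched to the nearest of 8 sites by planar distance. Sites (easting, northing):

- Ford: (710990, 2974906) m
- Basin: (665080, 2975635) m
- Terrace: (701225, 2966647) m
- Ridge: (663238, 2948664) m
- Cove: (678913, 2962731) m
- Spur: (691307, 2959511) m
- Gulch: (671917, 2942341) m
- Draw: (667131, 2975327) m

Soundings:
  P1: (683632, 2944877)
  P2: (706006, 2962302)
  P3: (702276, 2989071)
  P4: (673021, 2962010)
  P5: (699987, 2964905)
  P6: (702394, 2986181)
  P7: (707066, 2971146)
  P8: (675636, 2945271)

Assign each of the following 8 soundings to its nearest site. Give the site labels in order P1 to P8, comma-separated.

P1 → Gulch (d²=143672521.00)
P2 → Terrace (d²=41736986.00)
P3 → Ford (d²=276581021.00)
P4 → Cove (d²=35235505.00)
P5 → Terrace (d²=4567208.00)
P6 → Ford (d²=201016841.00)
P7 → Ford (d²=29535376.00)
P8 → Gulch (d²=22415861.00)

Gulch, Terrace, Ford, Cove, Terrace, Ford, Ford, Gulch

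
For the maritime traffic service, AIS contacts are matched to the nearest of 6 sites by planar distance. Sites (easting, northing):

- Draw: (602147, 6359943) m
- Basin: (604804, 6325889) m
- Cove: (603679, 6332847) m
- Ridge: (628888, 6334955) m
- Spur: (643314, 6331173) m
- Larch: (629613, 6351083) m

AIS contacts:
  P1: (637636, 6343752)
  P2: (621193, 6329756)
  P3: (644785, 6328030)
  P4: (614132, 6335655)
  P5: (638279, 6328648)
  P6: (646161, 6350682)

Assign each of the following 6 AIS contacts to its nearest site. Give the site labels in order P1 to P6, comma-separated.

P1 → Larch (d²=118112090.00)
P2 → Ridge (d²=86242626.00)
P3 → Spur (d²=12042290.00)
P4 → Cove (d²=117150073.00)
P5 → Spur (d²=31726850.00)
P6 → Larch (d²=273997105.00)

Larch, Ridge, Spur, Cove, Spur, Larch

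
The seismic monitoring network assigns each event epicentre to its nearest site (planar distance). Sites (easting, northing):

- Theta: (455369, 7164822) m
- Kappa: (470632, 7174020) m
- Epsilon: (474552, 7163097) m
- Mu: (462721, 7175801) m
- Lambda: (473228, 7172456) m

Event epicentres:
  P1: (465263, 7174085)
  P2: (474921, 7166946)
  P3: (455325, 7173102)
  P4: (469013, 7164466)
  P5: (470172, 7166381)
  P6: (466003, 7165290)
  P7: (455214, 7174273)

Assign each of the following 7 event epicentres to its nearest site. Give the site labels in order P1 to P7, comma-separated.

Mu, Epsilon, Mu, Epsilon, Epsilon, Epsilon, Mu

P1 → Mu (d²=9406420.00)
P2 → Epsilon (d²=14950962.00)
P3 → Mu (d²=61985417.00)
P4 → Epsilon (d²=32554682.00)
P5 → Epsilon (d²=29969056.00)
P6 → Epsilon (d²=77894650.00)
P7 → Mu (d²=58689833.00)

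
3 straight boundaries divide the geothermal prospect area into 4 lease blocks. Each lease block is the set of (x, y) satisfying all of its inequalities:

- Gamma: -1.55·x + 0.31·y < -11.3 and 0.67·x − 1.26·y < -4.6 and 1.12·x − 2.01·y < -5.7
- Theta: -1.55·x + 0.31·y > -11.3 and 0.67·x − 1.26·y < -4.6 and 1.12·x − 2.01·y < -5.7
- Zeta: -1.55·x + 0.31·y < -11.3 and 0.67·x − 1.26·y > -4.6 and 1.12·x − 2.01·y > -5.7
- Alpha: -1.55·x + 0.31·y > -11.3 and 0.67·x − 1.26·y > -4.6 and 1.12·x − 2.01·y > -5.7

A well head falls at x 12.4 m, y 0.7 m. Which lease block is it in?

-1.55·12.4 + 0.31·0.7 = -19.003, which is < -11.3
0.67·12.4 − 1.26·0.7 = 7.426, which is > -4.6
1.12·12.4 − 2.01·0.7 = 12.481, which is > -5.7
This sign pattern matches Zeta.

Zeta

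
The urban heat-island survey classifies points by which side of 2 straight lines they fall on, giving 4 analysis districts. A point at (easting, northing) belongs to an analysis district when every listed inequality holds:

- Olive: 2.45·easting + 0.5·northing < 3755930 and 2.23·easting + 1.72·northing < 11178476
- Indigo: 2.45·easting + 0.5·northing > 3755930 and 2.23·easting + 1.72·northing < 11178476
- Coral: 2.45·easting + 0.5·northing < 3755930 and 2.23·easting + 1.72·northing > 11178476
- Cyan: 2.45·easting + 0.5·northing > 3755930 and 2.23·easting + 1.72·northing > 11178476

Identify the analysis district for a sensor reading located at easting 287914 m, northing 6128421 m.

2.45·287914 + 0.5·6128421 = 3769599.800, which is > 3755930
2.23·287914 + 1.72·6128421 = 11182932.340, which is > 11178476
This sign pattern matches Cyan.

Cyan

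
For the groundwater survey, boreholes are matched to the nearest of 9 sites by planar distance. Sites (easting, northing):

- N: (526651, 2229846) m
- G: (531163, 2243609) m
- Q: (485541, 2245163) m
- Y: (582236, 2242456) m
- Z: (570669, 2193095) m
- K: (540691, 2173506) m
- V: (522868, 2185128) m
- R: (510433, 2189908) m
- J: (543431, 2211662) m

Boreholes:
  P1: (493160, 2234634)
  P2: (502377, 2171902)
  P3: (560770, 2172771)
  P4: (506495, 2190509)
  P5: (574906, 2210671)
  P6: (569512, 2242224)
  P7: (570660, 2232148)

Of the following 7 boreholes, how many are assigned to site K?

1

P1 → Q
P2 → R
P3 → K
P4 → R
P5 → Z
P6 → Y
P7 → Y
1 of the 7 goes to K.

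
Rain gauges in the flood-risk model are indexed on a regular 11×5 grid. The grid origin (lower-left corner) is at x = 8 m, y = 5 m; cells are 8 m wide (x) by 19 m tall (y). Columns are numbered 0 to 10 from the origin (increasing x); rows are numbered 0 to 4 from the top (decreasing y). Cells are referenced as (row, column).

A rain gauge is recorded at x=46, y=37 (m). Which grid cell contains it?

Column index: ⌊(46 − 8) / 8⌋ = ⌊4.750⌋ = 4
Row offset from origin: ⌊(37 − 5) / 19⌋ = ⌊1.684⌋ = 1 → row 3 (counted from top)

(3, 4)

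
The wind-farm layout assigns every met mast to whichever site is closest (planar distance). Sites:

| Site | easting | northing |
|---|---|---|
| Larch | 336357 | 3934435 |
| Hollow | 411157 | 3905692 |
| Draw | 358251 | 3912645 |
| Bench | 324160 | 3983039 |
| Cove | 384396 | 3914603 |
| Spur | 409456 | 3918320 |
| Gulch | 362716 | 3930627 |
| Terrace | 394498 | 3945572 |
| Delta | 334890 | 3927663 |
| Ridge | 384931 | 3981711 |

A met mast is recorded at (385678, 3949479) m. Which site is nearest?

Squared distances to each site:
Larch: 2658882977.000; Hollow: 2566480810.000; Draw: 2108983885.000; Bench: 4910737924.000; Cove: 1217978900.000; Spur: 1536276565.000; Gulch: 882651348.000; Terrace: 93057049.000; Delta: 3055358800.000; Ridge: 1039459833.000.
Minimum at Terrace.

Terrace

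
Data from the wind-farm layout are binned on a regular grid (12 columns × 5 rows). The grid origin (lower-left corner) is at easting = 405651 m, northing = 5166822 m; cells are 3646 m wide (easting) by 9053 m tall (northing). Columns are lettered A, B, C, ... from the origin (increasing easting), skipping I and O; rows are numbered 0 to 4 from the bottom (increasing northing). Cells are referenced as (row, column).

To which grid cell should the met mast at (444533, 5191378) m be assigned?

Column index: ⌊(444533 − 405651) / 3646⌋ = ⌊10.664⌋ = 10 → column L
Row offset from origin: ⌊(5191378 − 5166822) / 9053⌋ = ⌊2.712⌋ = 2 → row 2

(2, L)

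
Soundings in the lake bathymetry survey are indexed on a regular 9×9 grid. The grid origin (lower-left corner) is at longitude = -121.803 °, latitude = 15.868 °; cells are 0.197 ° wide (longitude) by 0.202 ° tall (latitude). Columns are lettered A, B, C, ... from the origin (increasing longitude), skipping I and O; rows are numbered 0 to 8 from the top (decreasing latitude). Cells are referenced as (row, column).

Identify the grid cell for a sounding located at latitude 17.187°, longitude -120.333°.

Column index: ⌊(-120.333 − -121.803) / 0.197⌋ = ⌊7.462⌋ = 7 → column H
Row offset from origin: ⌊(17.187 − 15.868) / 0.202⌋ = ⌊6.530⌋ = 6 → row 2 (counted from top)

(2, H)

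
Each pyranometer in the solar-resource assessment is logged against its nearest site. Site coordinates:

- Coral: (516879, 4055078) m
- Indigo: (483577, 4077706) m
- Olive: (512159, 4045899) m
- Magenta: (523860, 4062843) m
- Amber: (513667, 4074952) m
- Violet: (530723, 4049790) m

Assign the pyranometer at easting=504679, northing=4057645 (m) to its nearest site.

Coral

Squared distances to each site:
Coral: 155429489.000; Indigo: 847738125.000; Olive: 193918916.000; Magenta: 394929965.000; Amber: 380316393.000; Violet: 739990961.000.
Minimum at Coral.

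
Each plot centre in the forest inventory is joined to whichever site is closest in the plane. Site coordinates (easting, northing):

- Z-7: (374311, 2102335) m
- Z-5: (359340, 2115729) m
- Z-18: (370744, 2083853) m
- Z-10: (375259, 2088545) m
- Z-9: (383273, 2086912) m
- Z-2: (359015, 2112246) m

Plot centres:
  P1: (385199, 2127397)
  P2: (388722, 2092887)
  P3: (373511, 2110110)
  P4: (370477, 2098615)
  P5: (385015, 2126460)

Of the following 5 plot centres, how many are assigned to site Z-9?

1

P1 → Z-7
P2 → Z-9
P3 → Z-7
P4 → Z-7
P5 → Z-7
1 of the 5 goes to Z-9.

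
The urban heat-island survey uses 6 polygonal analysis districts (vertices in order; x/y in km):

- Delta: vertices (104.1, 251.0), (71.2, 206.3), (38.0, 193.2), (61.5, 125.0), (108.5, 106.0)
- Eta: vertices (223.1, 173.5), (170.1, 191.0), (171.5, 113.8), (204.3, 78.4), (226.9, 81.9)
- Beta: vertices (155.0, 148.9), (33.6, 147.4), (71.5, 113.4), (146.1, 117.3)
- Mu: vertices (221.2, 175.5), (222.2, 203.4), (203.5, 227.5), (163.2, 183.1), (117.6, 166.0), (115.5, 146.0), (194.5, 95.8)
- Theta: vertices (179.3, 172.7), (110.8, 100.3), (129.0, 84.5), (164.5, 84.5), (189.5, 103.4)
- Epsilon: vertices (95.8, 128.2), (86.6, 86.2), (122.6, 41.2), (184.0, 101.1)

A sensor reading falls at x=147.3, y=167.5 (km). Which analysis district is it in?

Cast a ray rightward from (147.3, 167.5). For each polygon, the edges (by vertex number in listed order) whose endpoints lie on opposite sides of y = 167.5, where each meets that height, and whether that is right or left of the point:
Delta: 3–4 at x≈46.86 (left), 5–1 at x≈106.63 (left) → 0 crossings.
Eta: 2–3 at x≈170.53 (right), 5–1 at x≈223.35 (right) → 2 crossings.
Beta: no edge straddles that height → 0 crossings.
Mu: 4–5 at x≈121.60 (left), 7–1 at x≈218.52 (right) → 1 crossing.
Theta: 1–2 at x≈174.38 (right), 5–1 at x≈180.07 (right) → 2 crossings.
Epsilon: no edge straddles that height → 0 crossings.
Only Mu has an odd count, so the point is inside Mu.

Mu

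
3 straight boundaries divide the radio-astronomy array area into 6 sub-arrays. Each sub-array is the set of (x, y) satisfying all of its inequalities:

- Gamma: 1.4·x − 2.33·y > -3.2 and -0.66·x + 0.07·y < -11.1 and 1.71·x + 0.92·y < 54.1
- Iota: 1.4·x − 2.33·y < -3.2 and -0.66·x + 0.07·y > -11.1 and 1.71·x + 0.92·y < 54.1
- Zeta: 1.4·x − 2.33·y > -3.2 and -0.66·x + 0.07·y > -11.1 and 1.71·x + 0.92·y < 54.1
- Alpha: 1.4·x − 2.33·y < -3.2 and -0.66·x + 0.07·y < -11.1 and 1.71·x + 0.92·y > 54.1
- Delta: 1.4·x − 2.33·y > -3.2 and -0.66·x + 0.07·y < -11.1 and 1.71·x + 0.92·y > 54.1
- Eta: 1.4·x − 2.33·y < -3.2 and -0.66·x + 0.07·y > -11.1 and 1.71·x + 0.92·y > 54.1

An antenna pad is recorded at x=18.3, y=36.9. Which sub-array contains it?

1.4·18.3 − 2.33·36.9 = -60.357, which is < -3.2
-0.66·18.3 + 0.07·36.9 = -9.495, which is > -11.1
1.71·18.3 + 0.92·36.9 = 65.241, which is > 54.1
This sign pattern matches Eta.

Eta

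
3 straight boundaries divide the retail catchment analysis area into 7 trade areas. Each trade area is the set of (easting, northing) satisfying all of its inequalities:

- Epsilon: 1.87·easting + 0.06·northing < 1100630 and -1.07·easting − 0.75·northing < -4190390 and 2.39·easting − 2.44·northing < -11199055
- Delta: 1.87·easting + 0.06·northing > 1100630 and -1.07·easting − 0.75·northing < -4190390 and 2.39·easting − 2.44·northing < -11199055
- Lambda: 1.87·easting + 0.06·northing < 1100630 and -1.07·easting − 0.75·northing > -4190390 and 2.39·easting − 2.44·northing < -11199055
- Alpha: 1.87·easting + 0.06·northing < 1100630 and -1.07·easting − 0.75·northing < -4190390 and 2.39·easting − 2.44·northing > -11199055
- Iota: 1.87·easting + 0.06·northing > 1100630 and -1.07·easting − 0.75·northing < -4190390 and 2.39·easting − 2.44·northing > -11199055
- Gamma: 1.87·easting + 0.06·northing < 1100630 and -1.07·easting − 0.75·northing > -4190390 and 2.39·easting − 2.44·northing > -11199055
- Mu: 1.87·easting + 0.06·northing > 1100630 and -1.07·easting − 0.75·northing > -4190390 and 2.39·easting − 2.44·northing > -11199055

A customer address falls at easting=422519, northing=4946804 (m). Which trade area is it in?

1.87·422519 + 0.06·4946804 = 1086918.770, which is < 1100630
-1.07·422519 − 0.75·4946804 = -4162198.330, which is > -4190390
2.39·422519 − 2.44·4946804 = -11060381.350, which is > -11199055
This sign pattern matches Gamma.

Gamma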